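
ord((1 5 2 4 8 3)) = 6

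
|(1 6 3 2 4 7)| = 6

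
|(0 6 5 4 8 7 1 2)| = 8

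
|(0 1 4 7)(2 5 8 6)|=4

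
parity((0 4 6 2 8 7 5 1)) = odd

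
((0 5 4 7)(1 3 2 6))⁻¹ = (0 7 4 5)(1 6 2 3)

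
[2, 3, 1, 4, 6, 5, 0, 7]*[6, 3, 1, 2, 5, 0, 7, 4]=[1, 2, 3, 5, 7, 0, 6, 4]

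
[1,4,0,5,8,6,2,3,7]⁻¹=[2,0,6,7,1,3,5,8,4]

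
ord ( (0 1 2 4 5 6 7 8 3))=9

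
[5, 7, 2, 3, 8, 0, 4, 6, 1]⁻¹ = [5, 8, 2, 3, 6, 0, 7, 1, 4]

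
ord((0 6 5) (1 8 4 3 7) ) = 15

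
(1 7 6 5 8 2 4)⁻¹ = (1 4 2 8 5 6 7)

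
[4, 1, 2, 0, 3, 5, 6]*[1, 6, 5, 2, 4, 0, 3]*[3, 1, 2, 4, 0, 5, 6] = [0, 6, 5, 1, 2, 3, 4]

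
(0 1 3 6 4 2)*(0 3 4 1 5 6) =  (0 5 6 1 4 2 3)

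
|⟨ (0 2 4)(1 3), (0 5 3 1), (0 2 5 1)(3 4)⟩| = 720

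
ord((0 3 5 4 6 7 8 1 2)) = 9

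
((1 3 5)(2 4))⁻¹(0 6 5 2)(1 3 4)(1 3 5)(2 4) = (0 6 1 4)(2 3 5)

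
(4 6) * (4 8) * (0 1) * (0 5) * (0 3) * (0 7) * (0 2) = (0 1 5 3 7 2)(4 6 8)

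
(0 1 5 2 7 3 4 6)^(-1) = (0 6 4 3 7 2 5 1)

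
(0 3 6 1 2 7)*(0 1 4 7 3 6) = (0 6 4 7 1 2 3)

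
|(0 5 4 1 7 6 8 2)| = 8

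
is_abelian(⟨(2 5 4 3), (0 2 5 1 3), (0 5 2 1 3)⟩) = no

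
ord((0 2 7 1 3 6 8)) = 7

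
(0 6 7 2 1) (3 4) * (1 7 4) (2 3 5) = (0 6 4 5 2 7 3 1) 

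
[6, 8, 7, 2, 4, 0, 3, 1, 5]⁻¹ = [5, 7, 3, 6, 4, 8, 0, 2, 1]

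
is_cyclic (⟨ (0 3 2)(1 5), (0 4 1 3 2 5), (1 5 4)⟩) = no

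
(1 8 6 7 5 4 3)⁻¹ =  (1 3 4 5 7 6 8)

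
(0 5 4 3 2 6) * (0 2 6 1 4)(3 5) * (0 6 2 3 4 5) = (0 4)(1 5 6 3 2)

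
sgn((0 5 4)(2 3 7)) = 1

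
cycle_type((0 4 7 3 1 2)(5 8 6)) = 3.6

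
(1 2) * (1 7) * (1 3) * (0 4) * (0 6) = (0 4 6)(1 2 7 3)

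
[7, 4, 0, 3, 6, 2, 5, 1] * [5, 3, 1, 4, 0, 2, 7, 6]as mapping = [0→6, 1→0, 2→5, 3→4, 4→7, 5→1, 6→2, 7→3]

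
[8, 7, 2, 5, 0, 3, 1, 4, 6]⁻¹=[4, 6, 2, 5, 7, 3, 8, 1, 0]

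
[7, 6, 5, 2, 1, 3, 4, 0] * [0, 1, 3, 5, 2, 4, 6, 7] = [7, 6, 4, 3, 1, 5, 2, 0]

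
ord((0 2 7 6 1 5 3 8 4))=9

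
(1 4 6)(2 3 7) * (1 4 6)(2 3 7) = (1 6 4)(2 7 3)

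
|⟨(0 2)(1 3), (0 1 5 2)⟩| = 20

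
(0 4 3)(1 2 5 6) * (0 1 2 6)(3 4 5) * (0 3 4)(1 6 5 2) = (0 2 4)(1 5 3 6)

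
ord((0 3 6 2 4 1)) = 6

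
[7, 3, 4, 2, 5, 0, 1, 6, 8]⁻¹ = [5, 6, 3, 1, 2, 4, 7, 0, 8]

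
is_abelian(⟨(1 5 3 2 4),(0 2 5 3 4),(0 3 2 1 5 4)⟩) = no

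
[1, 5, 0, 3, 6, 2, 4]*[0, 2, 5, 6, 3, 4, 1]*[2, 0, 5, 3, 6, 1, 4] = [5, 6, 2, 4, 0, 1, 3]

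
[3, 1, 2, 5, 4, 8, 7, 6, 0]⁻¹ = [8, 1, 2, 0, 4, 3, 7, 6, 5]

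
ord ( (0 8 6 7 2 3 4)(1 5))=14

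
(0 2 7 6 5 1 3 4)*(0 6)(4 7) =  (0 2 4 6 5 1 3 7)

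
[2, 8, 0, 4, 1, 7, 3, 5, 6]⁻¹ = [2, 4, 0, 6, 3, 7, 8, 5, 1]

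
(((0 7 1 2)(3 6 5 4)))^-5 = (0 2 1 7)(3 4 5 6)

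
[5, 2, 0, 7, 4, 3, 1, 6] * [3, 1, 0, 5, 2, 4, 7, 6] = [4, 0, 3, 6, 2, 5, 1, 7]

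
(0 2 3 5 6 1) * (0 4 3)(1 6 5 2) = (0 1 4 3 2)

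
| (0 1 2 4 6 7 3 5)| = 8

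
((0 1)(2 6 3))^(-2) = (2 6 3)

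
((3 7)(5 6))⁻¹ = (3 7)(5 6)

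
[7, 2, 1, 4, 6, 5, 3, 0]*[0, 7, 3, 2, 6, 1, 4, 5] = [5, 3, 7, 6, 4, 1, 2, 0]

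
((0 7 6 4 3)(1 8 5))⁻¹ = (0 3 4 6 7)(1 5 8)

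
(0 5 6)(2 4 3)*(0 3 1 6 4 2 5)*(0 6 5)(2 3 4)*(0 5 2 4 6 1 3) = (0 1 2)(3 5 4)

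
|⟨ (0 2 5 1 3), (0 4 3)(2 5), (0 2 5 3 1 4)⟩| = 720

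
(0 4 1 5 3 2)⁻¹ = (0 2 3 5 1 4)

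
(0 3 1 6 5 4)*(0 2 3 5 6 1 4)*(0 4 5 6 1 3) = (0 6 1 3 5 4 2)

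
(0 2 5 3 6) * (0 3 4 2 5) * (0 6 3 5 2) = (0 2 6 5 4)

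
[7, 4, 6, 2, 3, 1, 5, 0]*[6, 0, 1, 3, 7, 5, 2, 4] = [4, 7, 2, 1, 3, 0, 5, 6]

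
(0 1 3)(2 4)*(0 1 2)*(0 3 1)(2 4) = (0 4 3)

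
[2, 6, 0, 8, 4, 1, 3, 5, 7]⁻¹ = [2, 5, 0, 6, 4, 7, 1, 8, 3]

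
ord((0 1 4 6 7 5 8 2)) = 8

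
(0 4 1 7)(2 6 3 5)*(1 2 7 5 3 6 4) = (0 1 5 7)(2 4)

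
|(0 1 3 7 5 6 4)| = 7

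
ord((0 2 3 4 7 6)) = 6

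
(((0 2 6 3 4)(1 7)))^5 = (1 7)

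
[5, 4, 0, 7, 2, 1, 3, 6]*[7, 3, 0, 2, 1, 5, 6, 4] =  [5, 1, 7, 4, 0, 3, 2, 6]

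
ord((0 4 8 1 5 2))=6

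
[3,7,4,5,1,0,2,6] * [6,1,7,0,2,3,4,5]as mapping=[0→0,1→5,2→2,3→3,4→1,5→6,6→7,7→4]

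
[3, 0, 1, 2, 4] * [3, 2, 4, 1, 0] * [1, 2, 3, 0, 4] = [2, 0, 3, 4, 1]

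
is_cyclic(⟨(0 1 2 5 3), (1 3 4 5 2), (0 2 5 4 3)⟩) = no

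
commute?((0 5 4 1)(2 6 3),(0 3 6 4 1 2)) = no:(0 5 4 1)(2 6 3)*(0 3 6 4 1 2) = (0 5 1 3)(2 4),(0 3 6 4 1 2)*(0 5 4 1)(2 6 3) = (0 2 5 4)(1 6)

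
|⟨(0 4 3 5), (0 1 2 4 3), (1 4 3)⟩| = 720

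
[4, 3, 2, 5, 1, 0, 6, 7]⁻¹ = [5, 4, 2, 1, 0, 3, 6, 7]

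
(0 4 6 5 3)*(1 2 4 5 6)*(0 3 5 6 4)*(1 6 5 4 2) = (0 5 4 6 2)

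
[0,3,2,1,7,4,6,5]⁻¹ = [0,3,2,1,5,7,6,4]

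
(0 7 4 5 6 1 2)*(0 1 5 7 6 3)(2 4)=(0 6 5 3)(1 4 7 2)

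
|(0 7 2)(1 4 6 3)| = 12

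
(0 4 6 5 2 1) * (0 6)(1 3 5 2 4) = (0 1 6 2 3 5 4)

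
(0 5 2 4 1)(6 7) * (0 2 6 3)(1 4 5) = (0 1 2 5 6 7 3)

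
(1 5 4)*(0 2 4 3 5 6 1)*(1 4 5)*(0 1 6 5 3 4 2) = (1 5 4)(2 3 6)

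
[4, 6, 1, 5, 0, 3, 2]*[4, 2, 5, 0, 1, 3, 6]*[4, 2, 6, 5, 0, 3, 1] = [2, 1, 6, 5, 0, 4, 3]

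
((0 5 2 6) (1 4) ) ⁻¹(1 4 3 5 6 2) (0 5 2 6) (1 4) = (0 6 4 1 3 2) 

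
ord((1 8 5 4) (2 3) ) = 4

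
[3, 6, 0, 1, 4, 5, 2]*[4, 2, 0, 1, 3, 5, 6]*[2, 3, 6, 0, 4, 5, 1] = [3, 1, 4, 6, 0, 5, 2]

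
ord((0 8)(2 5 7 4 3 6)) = 6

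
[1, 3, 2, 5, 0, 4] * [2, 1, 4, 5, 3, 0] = [1, 5, 4, 0, 2, 3]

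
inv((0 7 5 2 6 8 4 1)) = (0 1 4 8 6 2 5 7)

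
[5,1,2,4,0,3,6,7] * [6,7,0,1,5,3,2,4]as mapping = [0→3,1→7,2→0,3→5,4→6,5→1,6→2,7→4]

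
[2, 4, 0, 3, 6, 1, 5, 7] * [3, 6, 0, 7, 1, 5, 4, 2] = [0, 1, 3, 7, 4, 6, 5, 2]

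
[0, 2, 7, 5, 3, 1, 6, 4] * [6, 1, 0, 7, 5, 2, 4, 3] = [6, 0, 3, 2, 7, 1, 4, 5]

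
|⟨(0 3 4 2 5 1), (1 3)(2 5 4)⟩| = 720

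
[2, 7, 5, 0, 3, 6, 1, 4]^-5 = [6, 3, 1, 5, 2, 7, 4, 0]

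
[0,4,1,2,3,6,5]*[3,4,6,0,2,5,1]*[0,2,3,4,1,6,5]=[4,3,1,5,0,2,6]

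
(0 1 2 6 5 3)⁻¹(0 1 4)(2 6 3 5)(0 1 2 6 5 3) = (0 3 6 5)(1 2 4)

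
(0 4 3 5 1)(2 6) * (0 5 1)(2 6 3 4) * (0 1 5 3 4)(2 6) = (0 6 2 4)(1 3 5)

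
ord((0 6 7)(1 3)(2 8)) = 6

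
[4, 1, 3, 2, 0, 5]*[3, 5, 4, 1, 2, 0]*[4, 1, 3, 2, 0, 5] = [3, 5, 1, 0, 2, 4]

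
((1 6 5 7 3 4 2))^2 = (1 5 3 2 6 7 4)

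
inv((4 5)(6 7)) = (4 5)(6 7)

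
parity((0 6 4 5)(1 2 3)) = odd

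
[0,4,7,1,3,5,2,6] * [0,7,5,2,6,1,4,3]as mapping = [0→0,1→6,2→3,3→7,4→2,5→1,6→5,7→4]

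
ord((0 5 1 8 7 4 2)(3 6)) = 14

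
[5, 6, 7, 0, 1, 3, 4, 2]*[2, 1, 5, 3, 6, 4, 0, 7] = [4, 0, 7, 2, 1, 3, 6, 5]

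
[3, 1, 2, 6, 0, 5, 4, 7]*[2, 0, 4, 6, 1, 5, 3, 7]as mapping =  [0→6, 1→0, 2→4, 3→3, 4→2, 5→5, 6→1, 7→7]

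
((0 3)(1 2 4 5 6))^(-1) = (0 3)(1 6 5 4 2)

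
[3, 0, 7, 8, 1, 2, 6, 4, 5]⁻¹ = [1, 4, 5, 0, 7, 8, 6, 2, 3]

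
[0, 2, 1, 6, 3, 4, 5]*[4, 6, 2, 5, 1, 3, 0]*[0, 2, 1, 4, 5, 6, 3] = [5, 1, 3, 0, 6, 2, 4]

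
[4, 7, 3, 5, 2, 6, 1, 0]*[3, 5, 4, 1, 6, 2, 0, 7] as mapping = [0→6, 1→7, 2→1, 3→2, 4→4, 5→0, 6→5, 7→3] 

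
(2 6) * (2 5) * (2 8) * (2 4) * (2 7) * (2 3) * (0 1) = (0 1)(2 6 5 8 4 7 3)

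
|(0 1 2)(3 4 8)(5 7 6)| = 3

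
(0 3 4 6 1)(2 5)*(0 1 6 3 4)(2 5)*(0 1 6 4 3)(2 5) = (0 3 1 6 4)(2 5)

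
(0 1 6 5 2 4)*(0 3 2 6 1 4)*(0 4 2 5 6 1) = (0 2 4 3 5 1)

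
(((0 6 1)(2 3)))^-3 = (2 3)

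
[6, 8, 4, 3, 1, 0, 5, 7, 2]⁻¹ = [5, 4, 8, 3, 2, 6, 0, 7, 1]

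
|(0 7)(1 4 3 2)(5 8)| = 4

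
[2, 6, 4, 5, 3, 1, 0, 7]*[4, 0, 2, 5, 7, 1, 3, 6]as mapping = [0→2, 1→3, 2→7, 3→1, 4→5, 5→0, 6→4, 7→6]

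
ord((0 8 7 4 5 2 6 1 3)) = 9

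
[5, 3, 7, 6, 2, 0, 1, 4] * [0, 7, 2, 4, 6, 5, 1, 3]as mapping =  [0→5, 1→4, 2→3, 3→1, 4→2, 5→0, 6→7, 7→6]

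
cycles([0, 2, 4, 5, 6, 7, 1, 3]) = (1 2 4 6)(3 5 7)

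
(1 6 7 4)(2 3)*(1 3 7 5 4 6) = (2 7 6 5 4 3)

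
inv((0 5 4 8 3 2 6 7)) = (0 7 6 2 3 8 4 5)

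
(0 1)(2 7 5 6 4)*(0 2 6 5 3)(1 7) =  (0 7 3)(1 2)(4 6)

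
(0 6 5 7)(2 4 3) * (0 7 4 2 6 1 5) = (0 1 5 4 3 6)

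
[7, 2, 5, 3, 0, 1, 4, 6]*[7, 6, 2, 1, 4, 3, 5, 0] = [0, 2, 3, 1, 7, 6, 4, 5]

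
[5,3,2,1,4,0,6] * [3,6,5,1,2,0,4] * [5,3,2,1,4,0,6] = [5,3,0,6,2,1,4]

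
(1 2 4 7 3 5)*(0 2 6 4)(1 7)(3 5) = (0 2)(1 6 4)(5 7)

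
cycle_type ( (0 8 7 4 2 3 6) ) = 7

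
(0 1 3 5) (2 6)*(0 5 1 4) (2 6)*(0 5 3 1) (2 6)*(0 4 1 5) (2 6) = (0 1 5 3 4) 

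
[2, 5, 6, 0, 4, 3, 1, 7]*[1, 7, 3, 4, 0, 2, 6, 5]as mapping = [0→3, 1→2, 2→6, 3→1, 4→0, 5→4, 6→7, 7→5]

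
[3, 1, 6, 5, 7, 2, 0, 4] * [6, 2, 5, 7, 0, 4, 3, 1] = [7, 2, 3, 4, 1, 5, 6, 0]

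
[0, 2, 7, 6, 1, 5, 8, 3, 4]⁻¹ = [0, 4, 1, 7, 8, 5, 3, 2, 6]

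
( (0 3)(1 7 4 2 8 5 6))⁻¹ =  (0 3)(1 6 5 8 2 4 7)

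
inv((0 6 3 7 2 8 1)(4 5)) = (0 1 8 2 7 3 6)(4 5)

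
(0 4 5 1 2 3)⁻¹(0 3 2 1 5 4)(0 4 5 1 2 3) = (0 3 2 1 5 4)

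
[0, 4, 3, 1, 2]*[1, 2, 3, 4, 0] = [1, 0, 4, 2, 3]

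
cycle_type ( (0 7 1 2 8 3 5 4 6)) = 9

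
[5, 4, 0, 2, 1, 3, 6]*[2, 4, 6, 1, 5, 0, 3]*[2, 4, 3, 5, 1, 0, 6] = [2, 0, 3, 6, 1, 4, 5]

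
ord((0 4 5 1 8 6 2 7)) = 8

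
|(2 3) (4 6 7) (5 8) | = 6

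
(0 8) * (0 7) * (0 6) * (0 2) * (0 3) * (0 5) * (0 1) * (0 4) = (0 8 7 6 2 3 5 1 4)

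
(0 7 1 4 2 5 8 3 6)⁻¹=(0 6 3 8 5 2 4 1 7)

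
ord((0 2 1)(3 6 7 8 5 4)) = 6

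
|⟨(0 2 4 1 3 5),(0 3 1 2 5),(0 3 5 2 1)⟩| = 720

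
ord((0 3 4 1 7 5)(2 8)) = 6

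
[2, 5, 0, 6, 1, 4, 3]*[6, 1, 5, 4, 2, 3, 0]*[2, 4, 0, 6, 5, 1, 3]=[1, 6, 3, 2, 4, 0, 5]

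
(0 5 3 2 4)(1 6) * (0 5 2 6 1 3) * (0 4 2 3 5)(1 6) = (0 3 1 6 5 4)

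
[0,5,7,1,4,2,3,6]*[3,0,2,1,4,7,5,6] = [3,7,6,0,4,2,1,5]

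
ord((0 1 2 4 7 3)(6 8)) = 6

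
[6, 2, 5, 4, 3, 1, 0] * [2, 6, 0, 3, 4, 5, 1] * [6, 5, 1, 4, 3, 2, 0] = [5, 6, 2, 3, 4, 0, 1]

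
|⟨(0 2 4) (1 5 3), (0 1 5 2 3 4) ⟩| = 120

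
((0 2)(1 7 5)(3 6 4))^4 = (1 7 5)(3 6 4)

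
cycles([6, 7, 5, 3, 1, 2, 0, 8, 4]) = (0 6)(1 7 8 4)(2 5)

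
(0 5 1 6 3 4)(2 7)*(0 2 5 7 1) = (0 7 5)(1 6 3 4 2)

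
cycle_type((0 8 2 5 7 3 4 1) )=8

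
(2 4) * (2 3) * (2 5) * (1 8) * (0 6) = (0 6)(1 8)(2 4 3 5)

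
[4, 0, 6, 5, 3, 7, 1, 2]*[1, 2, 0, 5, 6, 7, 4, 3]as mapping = [0→6, 1→1, 2→4, 3→7, 4→5, 5→3, 6→2, 7→0]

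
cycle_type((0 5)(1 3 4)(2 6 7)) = 2.3^2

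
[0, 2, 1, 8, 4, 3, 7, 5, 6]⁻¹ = [0, 2, 1, 5, 4, 7, 8, 6, 3]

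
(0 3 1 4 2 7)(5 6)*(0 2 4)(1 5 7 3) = (0 1)(2 3 5 6 7)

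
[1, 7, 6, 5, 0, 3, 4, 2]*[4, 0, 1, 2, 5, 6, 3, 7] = [0, 7, 3, 6, 4, 2, 5, 1]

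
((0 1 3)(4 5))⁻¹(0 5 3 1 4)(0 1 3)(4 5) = (0 3 5 1 4)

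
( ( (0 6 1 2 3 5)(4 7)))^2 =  (0 1 3)(2 5 6)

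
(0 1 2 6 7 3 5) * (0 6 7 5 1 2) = (0 2 7 3 1) (5 6) 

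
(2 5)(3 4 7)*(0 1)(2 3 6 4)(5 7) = (0 1)(2 7 6 4 5 3)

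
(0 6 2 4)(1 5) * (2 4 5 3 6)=(0 2 5 1 3 6 4)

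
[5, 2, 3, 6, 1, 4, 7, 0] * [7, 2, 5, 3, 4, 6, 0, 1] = [6, 5, 3, 0, 2, 4, 1, 7]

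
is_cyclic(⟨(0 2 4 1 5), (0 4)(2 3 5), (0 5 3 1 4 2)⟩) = no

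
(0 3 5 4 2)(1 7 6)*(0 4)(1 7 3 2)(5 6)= (0 2 4 1 3 6 7 5)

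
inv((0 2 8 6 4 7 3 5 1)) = (0 1 5 3 7 4 6 8 2)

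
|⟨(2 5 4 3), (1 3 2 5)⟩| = 120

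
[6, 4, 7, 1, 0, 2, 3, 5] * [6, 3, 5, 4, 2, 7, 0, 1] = [0, 2, 1, 3, 6, 5, 4, 7]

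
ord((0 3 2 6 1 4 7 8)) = 8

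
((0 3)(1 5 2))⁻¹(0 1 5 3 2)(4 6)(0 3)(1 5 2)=(0 1 3 5 2)(4 6)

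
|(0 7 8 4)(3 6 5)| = 12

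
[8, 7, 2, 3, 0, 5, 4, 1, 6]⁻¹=[4, 7, 2, 3, 6, 5, 8, 1, 0]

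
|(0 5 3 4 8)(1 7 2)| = 15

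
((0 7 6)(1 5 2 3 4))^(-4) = (0 6 7)(1 5 2 3 4)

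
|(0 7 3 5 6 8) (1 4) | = 6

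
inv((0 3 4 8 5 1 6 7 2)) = (0 2 7 6 1 5 8 4 3)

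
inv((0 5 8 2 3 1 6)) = (0 6 1 3 2 8 5)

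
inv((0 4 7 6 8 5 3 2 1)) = (0 1 2 3 5 8 6 7 4)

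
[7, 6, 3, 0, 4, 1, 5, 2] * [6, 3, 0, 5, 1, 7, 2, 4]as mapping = [0→4, 1→2, 2→5, 3→6, 4→1, 5→3, 6→7, 7→0]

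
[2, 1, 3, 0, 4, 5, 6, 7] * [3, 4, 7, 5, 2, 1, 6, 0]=[7, 4, 5, 3, 2, 1, 6, 0]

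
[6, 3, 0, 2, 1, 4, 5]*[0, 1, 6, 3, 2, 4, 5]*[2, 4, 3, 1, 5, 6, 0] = [6, 1, 2, 0, 4, 3, 5]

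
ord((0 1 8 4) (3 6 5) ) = 12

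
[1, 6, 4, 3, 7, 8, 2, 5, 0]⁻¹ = [8, 0, 6, 3, 2, 7, 1, 4, 5]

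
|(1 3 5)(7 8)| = 6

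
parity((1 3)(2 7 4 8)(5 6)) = odd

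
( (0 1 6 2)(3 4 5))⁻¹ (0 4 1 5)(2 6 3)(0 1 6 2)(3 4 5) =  (0 2 4)(1 5 6 3)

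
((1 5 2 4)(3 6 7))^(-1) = (1 4 2 5)(3 7 6)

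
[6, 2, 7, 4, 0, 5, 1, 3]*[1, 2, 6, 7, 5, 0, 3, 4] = [3, 6, 4, 5, 1, 0, 2, 7]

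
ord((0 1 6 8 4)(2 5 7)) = 15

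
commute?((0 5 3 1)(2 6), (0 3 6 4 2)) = no:(0 5 3 1)(2 6)*(0 3 6 4 2) = (0 5 6)(1 3)(2 4), (0 3 6 4 2)*(0 5 3 1)(2 6) = (0 1)(2 5 3)(4 6)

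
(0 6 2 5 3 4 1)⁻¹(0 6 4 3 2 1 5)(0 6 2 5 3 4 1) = (0 3 6 2 1 4 5)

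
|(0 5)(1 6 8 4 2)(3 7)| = 10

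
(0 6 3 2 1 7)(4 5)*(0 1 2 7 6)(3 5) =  (1 6 5 4 3 7)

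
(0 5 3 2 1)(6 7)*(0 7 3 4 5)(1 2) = (1 7 6 3)(4 5)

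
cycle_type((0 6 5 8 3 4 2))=7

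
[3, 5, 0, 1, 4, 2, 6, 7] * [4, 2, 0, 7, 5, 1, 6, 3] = [7, 1, 4, 2, 5, 0, 6, 3]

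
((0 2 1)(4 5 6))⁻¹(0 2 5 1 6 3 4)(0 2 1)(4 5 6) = (0 4 3 5 2 1 6)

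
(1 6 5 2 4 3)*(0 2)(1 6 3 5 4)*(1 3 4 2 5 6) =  (0 5)(1 4 6 2 3)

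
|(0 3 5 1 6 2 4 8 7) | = 9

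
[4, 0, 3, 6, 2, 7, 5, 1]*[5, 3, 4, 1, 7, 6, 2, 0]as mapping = [0→7, 1→5, 2→1, 3→2, 4→4, 5→0, 6→6, 7→3]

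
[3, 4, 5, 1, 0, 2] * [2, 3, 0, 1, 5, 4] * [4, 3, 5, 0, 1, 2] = [3, 2, 1, 0, 5, 4]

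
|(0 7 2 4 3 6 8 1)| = 8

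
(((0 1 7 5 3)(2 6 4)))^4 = (0 3 5 7 1)(2 6 4)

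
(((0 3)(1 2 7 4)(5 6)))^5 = (0 3)(1 2 7 4)(5 6)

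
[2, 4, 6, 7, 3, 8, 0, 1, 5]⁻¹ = [6, 7, 0, 4, 1, 8, 2, 3, 5]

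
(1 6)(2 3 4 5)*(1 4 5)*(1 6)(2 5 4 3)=(3 4 6)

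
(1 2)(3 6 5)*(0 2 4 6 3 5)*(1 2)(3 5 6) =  (0 1 4 3 5 6)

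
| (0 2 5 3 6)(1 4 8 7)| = 20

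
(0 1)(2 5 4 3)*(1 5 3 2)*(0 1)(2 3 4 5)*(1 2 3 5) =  (0 3)(1 2 4 5)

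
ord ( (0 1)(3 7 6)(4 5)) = 6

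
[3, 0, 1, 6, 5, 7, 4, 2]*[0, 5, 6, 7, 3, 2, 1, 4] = [7, 0, 5, 1, 2, 4, 3, 6]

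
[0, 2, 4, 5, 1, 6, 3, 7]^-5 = [0, 2, 4, 5, 1, 6, 3, 7]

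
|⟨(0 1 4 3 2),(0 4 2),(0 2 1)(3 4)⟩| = 120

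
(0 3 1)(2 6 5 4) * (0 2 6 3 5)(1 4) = (0 5 1 2 3 4 6)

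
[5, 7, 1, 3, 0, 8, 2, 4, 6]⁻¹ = [4, 2, 6, 3, 7, 0, 8, 1, 5]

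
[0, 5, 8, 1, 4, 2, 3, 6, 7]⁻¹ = [0, 3, 5, 6, 4, 1, 7, 8, 2]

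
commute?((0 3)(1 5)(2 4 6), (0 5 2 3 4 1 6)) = no:(0 3)(1 5)(2 4 6)*(0 5 2 3 4 1 6) = (0 4)(1 2)(3 5 6), (0 5 2 3 4 1 6)*(0 3)(1 5)(2 4 6) = (0 1 2)(3 6)(4 5)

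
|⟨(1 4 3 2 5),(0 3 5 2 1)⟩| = 60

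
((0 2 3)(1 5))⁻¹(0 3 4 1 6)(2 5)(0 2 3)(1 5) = (0 4 5 6 2)(1 3)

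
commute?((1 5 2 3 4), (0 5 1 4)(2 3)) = no:(1 5 2 3 4) * (0 5 1 4)(2 3) = (0 5 3), (0 5 1 4)(2 3) * (1 5 2 3 4) = (0 2 4)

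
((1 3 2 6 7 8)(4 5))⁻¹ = (1 8 7 6 2 3)(4 5)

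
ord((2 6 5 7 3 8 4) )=7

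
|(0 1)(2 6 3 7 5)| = 10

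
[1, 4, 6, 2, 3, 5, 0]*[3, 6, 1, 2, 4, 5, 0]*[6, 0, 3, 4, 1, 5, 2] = [2, 1, 6, 0, 3, 5, 4]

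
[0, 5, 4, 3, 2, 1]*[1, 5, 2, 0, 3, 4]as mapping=[0→1, 1→4, 2→3, 3→0, 4→2, 5→5]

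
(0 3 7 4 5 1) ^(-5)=(0 3 7 4 5 1) 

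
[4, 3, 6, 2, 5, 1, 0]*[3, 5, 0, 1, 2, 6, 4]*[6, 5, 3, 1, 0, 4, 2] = [3, 5, 0, 6, 2, 4, 1]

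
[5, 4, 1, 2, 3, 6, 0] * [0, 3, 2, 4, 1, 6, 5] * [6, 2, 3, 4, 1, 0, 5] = [5, 2, 4, 3, 1, 0, 6]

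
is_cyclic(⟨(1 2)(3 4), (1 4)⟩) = no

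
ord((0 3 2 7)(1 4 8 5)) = 4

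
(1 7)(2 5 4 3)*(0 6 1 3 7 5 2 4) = (0 6 1 5)(3 4 7)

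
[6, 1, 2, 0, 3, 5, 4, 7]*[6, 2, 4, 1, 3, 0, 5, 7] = [5, 2, 4, 6, 1, 0, 3, 7] 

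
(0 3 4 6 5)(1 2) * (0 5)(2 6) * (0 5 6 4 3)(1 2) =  (1 4)(5 6)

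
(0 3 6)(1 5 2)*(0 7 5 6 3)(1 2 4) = (1 6 7 5 4)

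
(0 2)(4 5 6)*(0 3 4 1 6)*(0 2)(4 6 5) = (1 5 2 3 6)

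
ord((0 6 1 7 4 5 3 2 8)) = 9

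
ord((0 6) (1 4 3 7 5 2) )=6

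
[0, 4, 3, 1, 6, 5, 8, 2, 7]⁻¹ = [0, 3, 7, 2, 1, 5, 4, 8, 6]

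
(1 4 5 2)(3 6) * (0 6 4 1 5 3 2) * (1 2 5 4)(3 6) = (0 3 1 2 4 6 5)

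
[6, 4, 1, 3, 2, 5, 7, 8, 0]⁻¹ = [8, 2, 4, 3, 1, 5, 0, 6, 7]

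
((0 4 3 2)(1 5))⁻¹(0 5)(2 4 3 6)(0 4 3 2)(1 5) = (0 3 2 6)(1 4)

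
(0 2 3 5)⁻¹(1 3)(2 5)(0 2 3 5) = (0 3)(1 5)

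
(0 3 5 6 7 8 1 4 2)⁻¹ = (0 2 4 1 8 7 6 5 3)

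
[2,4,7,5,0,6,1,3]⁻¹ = [4,6,0,7,1,3,5,2]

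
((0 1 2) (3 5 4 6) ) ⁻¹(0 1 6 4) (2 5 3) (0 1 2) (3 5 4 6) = (0 4 5) (1 2 3 6) 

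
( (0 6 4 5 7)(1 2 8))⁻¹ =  (0 7 5 4 6)(1 8 2)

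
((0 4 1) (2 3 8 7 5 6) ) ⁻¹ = (0 1 4) (2 6 5 7 8 3) 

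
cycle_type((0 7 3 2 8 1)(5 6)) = 2.6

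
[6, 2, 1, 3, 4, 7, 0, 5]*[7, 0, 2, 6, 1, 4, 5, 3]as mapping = [0→5, 1→2, 2→0, 3→6, 4→1, 5→3, 6→7, 7→4]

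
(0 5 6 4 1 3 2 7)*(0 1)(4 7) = (0 5 6 7 1 3 2 4)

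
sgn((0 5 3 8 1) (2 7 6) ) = 1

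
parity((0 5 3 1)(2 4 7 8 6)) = odd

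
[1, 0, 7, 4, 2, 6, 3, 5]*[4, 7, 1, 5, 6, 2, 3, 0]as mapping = [0→7, 1→4, 2→0, 3→6, 4→1, 5→3, 6→5, 7→2]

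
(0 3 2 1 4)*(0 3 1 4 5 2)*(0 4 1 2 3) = (0 2 1 5 3 4) 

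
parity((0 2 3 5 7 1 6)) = even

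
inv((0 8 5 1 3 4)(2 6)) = (0 4 3 1 5 8)(2 6)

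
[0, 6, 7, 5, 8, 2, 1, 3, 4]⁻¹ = [0, 6, 5, 7, 8, 3, 1, 2, 4]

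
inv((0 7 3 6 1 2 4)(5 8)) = (0 4 2 1 6 3 7)(5 8)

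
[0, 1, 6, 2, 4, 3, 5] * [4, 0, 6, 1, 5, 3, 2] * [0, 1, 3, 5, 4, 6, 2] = [4, 0, 3, 2, 6, 1, 5]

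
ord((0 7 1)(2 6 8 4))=12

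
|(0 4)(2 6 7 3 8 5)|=6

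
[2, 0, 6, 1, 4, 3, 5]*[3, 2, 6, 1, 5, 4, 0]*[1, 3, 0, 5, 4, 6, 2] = [2, 5, 1, 0, 6, 3, 4]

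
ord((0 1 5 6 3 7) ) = 6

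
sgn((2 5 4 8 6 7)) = -1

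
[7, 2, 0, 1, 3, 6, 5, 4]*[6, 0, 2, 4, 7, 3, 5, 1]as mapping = [0→1, 1→2, 2→6, 3→0, 4→4, 5→5, 6→3, 7→7]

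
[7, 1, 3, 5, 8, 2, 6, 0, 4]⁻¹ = [7, 1, 5, 2, 8, 3, 6, 0, 4]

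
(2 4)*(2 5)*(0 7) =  (0 7)(2 4 5)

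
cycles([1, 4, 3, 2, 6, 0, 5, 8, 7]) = (0 1 4 6 5)(2 3)(7 8)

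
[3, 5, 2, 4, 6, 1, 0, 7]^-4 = [0, 1, 2, 3, 4, 5, 6, 7]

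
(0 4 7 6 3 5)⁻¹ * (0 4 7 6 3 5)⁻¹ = (0 3 7)(4 5 6)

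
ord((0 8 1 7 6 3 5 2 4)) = 9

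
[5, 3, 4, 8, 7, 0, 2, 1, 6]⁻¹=[5, 7, 6, 1, 2, 0, 8, 4, 3]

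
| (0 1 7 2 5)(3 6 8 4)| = 20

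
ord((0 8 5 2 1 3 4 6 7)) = 9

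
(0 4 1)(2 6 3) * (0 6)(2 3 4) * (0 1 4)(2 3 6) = (0 3 6)(1 2)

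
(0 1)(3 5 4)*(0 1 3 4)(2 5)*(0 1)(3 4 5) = (0 4 5 1)(2 3)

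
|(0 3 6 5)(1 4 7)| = 12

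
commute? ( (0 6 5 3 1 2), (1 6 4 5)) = no: (0 6 5 3 1 2)*(1 6 4 5) = (0 4 5 3 6 1 2), (1 6 4 5)*(0 6 5 3 1 2) = (0 6 4 3 1 5 2)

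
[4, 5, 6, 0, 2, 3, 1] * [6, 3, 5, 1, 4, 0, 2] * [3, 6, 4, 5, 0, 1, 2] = [0, 3, 4, 2, 1, 6, 5]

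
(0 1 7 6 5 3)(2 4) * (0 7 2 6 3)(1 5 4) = (0 5)(1 2)(3 7)(4 6)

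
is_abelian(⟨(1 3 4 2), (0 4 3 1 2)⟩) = no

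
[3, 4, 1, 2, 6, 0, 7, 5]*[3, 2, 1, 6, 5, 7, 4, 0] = [6, 5, 2, 1, 4, 3, 0, 7]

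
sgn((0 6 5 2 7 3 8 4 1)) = 1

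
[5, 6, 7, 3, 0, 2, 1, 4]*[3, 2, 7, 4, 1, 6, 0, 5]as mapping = [0→6, 1→0, 2→5, 3→4, 4→3, 5→7, 6→2, 7→1]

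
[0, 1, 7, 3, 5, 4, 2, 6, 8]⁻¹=[0, 1, 6, 3, 5, 4, 7, 2, 8]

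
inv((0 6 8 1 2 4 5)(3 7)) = (0 5 4 2 1 8 6)(3 7)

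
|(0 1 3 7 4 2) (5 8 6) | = 6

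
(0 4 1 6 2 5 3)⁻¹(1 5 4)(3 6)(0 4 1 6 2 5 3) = (0 2)(1 6 3)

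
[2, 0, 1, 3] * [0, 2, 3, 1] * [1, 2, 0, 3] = [3, 1, 0, 2]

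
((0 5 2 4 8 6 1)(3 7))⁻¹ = (0 1 6 8 4 2 5)(3 7)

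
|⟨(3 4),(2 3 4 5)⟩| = 24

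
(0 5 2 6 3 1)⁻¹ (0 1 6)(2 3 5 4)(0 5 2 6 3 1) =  (0 3 5)(1 2 4 6)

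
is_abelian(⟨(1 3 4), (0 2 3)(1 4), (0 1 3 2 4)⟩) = no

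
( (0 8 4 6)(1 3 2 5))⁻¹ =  (0 6 4 8)(1 5 2 3)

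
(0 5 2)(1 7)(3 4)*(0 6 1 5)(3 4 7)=(1 3 7 5 2 6)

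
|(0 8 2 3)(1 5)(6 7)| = 4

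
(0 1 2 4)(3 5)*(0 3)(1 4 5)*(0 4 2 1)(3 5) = (0 2 3)(4 5)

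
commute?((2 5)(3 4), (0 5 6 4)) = no:(2 5)(3 4) * (0 5 6 4) = (0 5 2 6 4 3), (0 5 6 4) * (2 5)(3 4) = (0 2 5 6 3 4)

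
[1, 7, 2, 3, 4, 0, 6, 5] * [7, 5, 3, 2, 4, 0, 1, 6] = [5, 6, 3, 2, 4, 7, 1, 0]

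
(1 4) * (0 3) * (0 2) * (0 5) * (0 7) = (0 3 2 5 7)(1 4)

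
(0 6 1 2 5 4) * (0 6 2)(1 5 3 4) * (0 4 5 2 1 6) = (0 1 4)(2 3 5 6)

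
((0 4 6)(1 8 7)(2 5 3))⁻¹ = (0 6 4)(1 7 8)(2 3 5)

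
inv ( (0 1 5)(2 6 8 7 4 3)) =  (0 5 1)(2 3 4 7 8 6)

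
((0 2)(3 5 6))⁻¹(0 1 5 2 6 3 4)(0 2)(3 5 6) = (0 3 5 4 2 1 6)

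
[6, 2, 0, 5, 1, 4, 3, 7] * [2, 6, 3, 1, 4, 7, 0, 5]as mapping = [0→0, 1→3, 2→2, 3→7, 4→6, 5→4, 6→1, 7→5]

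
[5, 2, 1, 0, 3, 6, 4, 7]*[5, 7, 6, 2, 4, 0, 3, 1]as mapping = [0→0, 1→6, 2→7, 3→5, 4→2, 5→3, 6→4, 7→1]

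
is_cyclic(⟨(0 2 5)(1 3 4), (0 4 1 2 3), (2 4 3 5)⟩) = no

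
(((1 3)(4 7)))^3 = (1 3)(4 7)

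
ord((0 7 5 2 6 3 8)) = 7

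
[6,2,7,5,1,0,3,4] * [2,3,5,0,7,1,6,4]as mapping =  [0→6,1→5,2→4,3→1,4→3,5→2,6→0,7→7]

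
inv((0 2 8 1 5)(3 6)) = (0 5 1 8 2)(3 6)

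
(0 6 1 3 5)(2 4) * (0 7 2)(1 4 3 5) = (0 6 4)(1 5 7 2 3)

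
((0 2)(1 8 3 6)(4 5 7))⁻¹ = (0 2)(1 6 3 8)(4 7 5)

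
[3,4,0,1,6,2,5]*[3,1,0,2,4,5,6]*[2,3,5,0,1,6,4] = [5,1,0,3,4,2,6]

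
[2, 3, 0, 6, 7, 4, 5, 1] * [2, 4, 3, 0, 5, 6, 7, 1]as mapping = [0→3, 1→0, 2→2, 3→7, 4→1, 5→5, 6→6, 7→4]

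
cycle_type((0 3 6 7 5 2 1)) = 7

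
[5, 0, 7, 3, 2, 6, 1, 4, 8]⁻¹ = [1, 6, 4, 3, 7, 0, 5, 2, 8]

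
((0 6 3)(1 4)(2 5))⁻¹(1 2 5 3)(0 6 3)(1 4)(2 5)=(0 4 5 2)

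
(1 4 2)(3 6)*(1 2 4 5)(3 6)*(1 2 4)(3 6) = (1 5 2 4)(3 6)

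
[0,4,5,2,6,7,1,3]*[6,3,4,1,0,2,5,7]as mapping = [0→6,1→0,2→2,3→4,4→5,5→7,6→3,7→1]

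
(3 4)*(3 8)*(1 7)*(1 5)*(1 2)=(1 7 5 2)(3 4 8)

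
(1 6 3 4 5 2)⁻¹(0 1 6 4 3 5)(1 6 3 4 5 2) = (0 6 3 5 4 2)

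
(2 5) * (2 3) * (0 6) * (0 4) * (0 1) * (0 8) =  (0 6 4 1 8)(2 5 3)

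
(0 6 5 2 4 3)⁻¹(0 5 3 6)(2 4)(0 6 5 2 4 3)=(0 5 6 2)(3 4)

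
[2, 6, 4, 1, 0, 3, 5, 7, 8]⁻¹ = [4, 3, 0, 5, 2, 6, 1, 7, 8]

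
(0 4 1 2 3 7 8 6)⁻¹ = (0 6 8 7 3 2 1 4)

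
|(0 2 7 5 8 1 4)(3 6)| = 14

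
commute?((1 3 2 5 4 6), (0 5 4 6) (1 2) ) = no:(1 3 2 5 4 6) * (0 5 4 6) (1 2) = (0 5 6 2 4) (1 3), (0 5 4 6) (1 2) * (1 3 2 5 4 6) = (0 4 1 5 6) (2 3) 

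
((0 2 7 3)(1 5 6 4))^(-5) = (0 3 7 2)(1 4 6 5)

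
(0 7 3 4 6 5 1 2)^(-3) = (0 5 3 2 6 7 1 4)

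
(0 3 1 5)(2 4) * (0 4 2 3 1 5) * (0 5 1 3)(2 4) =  (0 3 1 5 2 4)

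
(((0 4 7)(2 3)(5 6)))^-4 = (0 7 4)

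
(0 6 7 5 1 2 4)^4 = (0 1 6 2 7 4 5)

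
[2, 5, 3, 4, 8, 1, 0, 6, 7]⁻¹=[6, 5, 0, 2, 3, 1, 7, 8, 4]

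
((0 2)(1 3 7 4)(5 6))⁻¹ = (0 2)(1 4 7 3)(5 6)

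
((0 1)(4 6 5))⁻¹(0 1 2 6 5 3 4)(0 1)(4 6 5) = (0 2 5 4 3 6 1)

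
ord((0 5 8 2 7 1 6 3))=8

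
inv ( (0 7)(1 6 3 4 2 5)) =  (0 7)(1 5 2 4 3 6)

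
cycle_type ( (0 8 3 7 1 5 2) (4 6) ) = 2.7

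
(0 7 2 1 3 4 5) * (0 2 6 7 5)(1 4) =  (0 5 2 4)(1 3)(6 7)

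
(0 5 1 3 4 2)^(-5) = (0 5 1 3 4 2)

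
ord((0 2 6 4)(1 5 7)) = 12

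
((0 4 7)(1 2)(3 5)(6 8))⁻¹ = (0 7 4)(1 2)(3 5)(6 8)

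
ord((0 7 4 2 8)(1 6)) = 10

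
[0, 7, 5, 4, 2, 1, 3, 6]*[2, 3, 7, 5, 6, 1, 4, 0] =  [2, 0, 1, 6, 7, 3, 5, 4]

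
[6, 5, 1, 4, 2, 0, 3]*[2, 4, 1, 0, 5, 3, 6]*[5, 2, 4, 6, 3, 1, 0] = [0, 6, 3, 1, 2, 4, 5]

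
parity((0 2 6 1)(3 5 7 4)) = even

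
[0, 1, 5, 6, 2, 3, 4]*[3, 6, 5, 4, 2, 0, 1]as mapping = [0→3, 1→6, 2→0, 3→1, 4→5, 5→4, 6→2]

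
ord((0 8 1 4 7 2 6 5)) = 8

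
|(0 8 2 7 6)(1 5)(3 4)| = 10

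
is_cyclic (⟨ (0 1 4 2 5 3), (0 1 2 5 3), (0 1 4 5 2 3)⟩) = no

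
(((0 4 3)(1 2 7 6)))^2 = (0 3 4)(1 7)(2 6)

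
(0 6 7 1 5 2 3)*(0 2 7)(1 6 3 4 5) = (0 3 2 4 5 7 6)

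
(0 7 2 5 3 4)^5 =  (0 4 3 5 2 7)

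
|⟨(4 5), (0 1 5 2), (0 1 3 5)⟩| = 720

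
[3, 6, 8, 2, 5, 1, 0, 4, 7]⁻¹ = [6, 5, 3, 0, 7, 4, 1, 8, 2]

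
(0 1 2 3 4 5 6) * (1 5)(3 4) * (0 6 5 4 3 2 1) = (0 4)(2 3)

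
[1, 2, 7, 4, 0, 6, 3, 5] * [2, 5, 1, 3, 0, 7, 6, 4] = [5, 1, 4, 0, 2, 6, 3, 7]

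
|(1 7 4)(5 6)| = 6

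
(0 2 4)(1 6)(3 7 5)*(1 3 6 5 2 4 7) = (0 4)(1 5 6 3)(2 7)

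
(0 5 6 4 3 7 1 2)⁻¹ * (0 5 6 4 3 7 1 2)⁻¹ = (0 1 3 6)(2 7 4 5)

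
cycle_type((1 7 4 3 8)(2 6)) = 2.5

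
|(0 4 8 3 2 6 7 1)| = 8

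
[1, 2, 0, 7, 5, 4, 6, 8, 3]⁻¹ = [2, 0, 1, 8, 5, 4, 6, 3, 7]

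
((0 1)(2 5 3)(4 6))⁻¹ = (0 1)(2 3 5)(4 6)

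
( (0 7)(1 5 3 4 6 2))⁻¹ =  (0 7)(1 2 6 4 3 5)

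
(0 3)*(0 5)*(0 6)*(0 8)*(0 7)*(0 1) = (0 3 5 6 8 7 1)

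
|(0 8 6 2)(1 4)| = 4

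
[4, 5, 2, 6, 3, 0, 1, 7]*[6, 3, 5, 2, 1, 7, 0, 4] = [1, 7, 5, 0, 2, 6, 3, 4]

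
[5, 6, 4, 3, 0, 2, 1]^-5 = [4, 6, 5, 3, 2, 0, 1]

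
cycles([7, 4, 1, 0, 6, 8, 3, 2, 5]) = (0 7 2 1 4 6 3)(5 8)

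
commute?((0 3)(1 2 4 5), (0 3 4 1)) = no:(0 3)(1 2 4 5)*(0 3 4 1) = (0 4 5)(1 2), (0 3 4 1)*(0 3)(1 2 4 5) = (1 3 5)(2 4)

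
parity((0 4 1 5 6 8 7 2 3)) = even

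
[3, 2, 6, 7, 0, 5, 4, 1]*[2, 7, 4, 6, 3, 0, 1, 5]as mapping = [0→6, 1→4, 2→1, 3→5, 4→2, 5→0, 6→3, 7→7]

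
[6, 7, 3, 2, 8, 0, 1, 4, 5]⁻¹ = [5, 6, 3, 2, 7, 8, 0, 1, 4]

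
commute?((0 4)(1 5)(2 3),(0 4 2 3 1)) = no:(0 4)(1 5)(2 3)*(0 4 2 3 1) = (0 2 1 5),(0 4 2 3 1)*(0 4)(1 5)(2 3) = (1 4 3 5)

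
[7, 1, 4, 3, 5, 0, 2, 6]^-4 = [6, 1, 5, 3, 0, 7, 4, 2]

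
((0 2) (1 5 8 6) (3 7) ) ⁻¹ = (0 2) (1 6 8 5) (3 7) 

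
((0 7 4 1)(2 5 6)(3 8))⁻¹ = (0 1 4 7)(2 6 5)(3 8)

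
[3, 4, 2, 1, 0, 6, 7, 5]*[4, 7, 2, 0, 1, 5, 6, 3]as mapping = [0→0, 1→1, 2→2, 3→7, 4→4, 5→6, 6→3, 7→5]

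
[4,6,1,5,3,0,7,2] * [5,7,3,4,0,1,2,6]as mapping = [0→0,1→2,2→7,3→1,4→4,5→5,6→6,7→3]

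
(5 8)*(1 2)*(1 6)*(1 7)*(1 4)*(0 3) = (0 3) (1 2 6 7 4) (5 8) 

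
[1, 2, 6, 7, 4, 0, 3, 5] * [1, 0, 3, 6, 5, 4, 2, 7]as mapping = [0→0, 1→3, 2→2, 3→7, 4→5, 5→1, 6→6, 7→4]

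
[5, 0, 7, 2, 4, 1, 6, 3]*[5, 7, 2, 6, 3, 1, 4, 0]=[1, 5, 0, 2, 3, 7, 4, 6]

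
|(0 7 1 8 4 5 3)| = 7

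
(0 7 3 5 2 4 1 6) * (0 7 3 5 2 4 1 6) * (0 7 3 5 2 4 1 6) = (0 5 1 7 2 6 3 4)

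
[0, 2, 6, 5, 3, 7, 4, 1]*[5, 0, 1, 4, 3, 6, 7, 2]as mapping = [0→5, 1→1, 2→7, 3→6, 4→4, 5→2, 6→3, 7→0]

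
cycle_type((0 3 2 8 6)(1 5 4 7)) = 4.5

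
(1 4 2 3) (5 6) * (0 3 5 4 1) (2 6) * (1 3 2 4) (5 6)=(0 2 6 1 3) (4 5) 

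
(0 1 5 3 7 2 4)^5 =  (0 2 3 1 4 7 5)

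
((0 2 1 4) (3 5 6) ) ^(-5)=(0 4 1 2) (3 5 6) 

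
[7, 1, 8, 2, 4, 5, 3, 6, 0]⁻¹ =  [8, 1, 3, 6, 4, 5, 7, 0, 2]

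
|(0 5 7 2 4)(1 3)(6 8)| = 10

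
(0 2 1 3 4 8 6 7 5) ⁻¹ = (0 5 7 6 8 4 3 1 2) 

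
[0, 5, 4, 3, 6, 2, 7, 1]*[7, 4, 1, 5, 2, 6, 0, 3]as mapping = [0→7, 1→6, 2→2, 3→5, 4→0, 5→1, 6→3, 7→4]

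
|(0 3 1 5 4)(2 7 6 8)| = 20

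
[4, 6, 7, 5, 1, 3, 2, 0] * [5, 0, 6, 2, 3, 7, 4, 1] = [3, 4, 1, 7, 0, 2, 6, 5]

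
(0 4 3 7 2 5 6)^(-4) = (0 7 6 3 5 4 2)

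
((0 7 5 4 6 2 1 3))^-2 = (0 1 6 5)(2 4 7 3)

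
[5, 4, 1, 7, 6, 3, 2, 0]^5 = [5, 4, 1, 7, 6, 3, 2, 0]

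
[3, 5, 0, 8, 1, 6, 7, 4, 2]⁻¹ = [2, 4, 8, 0, 7, 1, 5, 6, 3]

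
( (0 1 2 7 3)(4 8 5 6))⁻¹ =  (0 3 7 2 1)(4 6 5 8)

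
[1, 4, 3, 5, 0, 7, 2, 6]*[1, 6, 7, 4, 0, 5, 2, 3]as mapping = [0→6, 1→0, 2→4, 3→5, 4→1, 5→3, 6→7, 7→2]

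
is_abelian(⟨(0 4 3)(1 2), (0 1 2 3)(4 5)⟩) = no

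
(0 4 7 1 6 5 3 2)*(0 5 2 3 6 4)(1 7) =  (1 4)(2 5 6)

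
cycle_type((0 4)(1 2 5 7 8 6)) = 2.6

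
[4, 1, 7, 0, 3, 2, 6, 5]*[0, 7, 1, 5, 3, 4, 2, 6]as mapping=[0→3, 1→7, 2→6, 3→0, 4→5, 5→1, 6→2, 7→4]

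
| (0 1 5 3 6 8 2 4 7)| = 9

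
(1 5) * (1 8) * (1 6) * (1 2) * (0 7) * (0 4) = (0 7 4)(1 5 8 6 2)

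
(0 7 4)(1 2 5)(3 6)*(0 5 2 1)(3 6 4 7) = (0 3 4 5)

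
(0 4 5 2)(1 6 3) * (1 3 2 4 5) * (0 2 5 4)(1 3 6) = (0 4 3 6 5)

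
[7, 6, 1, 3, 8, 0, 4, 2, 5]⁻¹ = [5, 2, 7, 3, 6, 8, 1, 0, 4]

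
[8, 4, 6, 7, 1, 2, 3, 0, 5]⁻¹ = [7, 4, 5, 6, 1, 8, 2, 3, 0]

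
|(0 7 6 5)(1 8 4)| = 12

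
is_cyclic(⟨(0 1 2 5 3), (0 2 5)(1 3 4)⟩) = no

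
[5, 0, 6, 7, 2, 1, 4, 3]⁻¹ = [1, 5, 4, 7, 6, 0, 2, 3]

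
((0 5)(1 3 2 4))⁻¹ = (0 5)(1 4 2 3)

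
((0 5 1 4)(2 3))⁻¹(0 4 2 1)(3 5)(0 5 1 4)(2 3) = (0 3 4 5)(1 2)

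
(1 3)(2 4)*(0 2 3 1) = (0 2 4 3)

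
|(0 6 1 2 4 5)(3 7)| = 6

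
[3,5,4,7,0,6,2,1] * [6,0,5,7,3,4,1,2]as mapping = [0→7,1→4,2→3,3→2,4→6,5→1,6→5,7→0]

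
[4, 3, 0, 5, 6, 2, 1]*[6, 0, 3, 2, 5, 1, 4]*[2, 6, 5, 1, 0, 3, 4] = [3, 5, 4, 6, 0, 1, 2]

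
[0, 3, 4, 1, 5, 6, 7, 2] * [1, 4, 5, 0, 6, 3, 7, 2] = [1, 0, 6, 4, 3, 7, 2, 5]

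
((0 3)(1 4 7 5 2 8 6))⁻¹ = (0 3)(1 6 8 2 5 7 4)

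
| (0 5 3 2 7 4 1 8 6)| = 9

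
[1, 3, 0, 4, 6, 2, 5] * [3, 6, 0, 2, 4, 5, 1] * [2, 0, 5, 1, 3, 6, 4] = [4, 5, 1, 3, 0, 2, 6]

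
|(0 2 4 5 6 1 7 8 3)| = 9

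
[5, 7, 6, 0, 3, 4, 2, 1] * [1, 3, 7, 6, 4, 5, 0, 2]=[5, 2, 0, 1, 6, 4, 7, 3]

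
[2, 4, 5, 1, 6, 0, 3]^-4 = [5, 1, 0, 3, 4, 2, 6]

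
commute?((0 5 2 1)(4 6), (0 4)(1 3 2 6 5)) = no:(0 5 2 1)(4 6)*(0 4)(1 3 2 6 5) = (0 1 4 5 6)(2 3), (0 4)(1 3 2 6 5)*(0 5 2 1)(4 6) = (0 6 2 4 5)(1 3)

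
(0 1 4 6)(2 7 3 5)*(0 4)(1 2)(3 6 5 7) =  (0 2 3 7 6 4 5 1)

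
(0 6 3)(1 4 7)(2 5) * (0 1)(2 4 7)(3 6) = (0 3 1 7)(2 5 4)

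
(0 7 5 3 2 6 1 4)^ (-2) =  (0 1 2 5)(3 7 4 6)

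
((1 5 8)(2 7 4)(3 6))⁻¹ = (1 8 5)(2 4 7)(3 6)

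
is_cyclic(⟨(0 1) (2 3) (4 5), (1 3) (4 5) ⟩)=no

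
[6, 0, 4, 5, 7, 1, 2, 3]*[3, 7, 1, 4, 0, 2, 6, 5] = [6, 3, 0, 2, 5, 7, 1, 4]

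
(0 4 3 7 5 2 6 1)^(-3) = (0 2 3 1 5 4 6 7)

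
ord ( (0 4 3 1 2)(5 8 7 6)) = 20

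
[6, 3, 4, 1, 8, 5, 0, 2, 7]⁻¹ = [6, 3, 7, 1, 2, 5, 0, 8, 4]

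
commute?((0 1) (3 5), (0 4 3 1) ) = no:(0 1) (3 5)*(0 4 3 1) = (1 4 3 5), (0 4 3 1)*(0 1) (3 5) = (0 4 5 3) 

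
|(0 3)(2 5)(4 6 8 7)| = 4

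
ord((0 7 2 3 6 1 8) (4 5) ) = 14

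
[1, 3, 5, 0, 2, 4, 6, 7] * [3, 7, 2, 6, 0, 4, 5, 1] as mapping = [0→7, 1→6, 2→4, 3→3, 4→2, 5→0, 6→5, 7→1] 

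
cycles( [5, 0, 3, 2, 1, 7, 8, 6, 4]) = (0 5 7 6 8 4 1)(2 3)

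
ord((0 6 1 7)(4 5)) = 4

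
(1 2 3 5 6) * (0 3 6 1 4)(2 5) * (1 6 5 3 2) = (0 2 5 6 4)(1 3)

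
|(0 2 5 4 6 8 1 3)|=8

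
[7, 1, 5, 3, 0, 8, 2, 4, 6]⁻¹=[4, 1, 6, 3, 7, 2, 8, 0, 5]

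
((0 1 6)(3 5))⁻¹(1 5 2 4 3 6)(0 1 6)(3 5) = (0 6 3 2 4 5)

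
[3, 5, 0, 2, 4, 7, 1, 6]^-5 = [3, 6, 0, 2, 4, 1, 7, 5]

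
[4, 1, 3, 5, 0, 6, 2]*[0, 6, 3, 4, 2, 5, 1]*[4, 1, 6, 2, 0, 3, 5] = [6, 5, 0, 3, 4, 1, 2]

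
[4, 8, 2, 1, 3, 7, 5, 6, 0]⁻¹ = [8, 3, 2, 4, 0, 6, 7, 5, 1]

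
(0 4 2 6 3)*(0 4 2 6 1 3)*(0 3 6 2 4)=(0 4 2 1 6 3) 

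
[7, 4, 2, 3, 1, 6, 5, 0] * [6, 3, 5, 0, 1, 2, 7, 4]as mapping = [0→4, 1→1, 2→5, 3→0, 4→3, 5→7, 6→2, 7→6]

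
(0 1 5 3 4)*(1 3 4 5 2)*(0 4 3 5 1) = (0 5 3 1 2)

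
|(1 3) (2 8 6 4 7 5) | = 6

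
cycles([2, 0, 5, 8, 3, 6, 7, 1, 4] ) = (0 2 5 6 7 1)(3 8 4)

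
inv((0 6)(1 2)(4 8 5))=(0 6)(1 2)(4 5 8)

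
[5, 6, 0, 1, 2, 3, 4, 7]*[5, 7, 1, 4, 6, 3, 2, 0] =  [3, 2, 5, 7, 1, 4, 6, 0]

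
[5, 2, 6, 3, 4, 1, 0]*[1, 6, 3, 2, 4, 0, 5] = [0, 3, 5, 2, 4, 6, 1]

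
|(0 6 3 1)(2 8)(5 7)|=4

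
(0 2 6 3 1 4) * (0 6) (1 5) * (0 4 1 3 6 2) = (2 4) (3 5) 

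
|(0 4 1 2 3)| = 5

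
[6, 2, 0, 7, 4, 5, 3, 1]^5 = [2, 7, 1, 6, 4, 5, 0, 3]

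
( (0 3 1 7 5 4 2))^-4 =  (0 7 2 1 4 3 5)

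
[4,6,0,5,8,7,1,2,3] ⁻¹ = [2,6,7,8,0,3,1,5,4] 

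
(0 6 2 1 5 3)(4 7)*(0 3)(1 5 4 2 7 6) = (0 1 4 6 7 2 5)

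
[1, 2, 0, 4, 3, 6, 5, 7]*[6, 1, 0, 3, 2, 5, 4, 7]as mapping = [0→1, 1→0, 2→6, 3→2, 4→3, 5→4, 6→5, 7→7]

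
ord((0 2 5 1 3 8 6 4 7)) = 9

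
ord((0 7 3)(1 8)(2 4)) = 6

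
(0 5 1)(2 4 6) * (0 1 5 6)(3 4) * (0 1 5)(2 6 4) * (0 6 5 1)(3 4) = (0 3 2 4)(5 6)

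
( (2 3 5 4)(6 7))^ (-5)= (2 4 5 3)(6 7)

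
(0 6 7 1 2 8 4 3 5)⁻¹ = (0 5 3 4 8 2 1 7 6)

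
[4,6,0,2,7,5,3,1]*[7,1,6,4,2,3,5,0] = [2,5,7,6,0,3,4,1]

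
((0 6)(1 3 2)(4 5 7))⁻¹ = (0 6)(1 2 3)(4 7 5)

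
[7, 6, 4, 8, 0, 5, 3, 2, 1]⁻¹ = [4, 8, 7, 6, 2, 5, 1, 0, 3]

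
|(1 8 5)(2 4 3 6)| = 12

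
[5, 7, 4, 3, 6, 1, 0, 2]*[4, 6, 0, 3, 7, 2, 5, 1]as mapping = [0→2, 1→1, 2→7, 3→3, 4→5, 5→6, 6→4, 7→0]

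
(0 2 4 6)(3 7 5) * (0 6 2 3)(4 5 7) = (0 3 4 2 5)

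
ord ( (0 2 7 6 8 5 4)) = 7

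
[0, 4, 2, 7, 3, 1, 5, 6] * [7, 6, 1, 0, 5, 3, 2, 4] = [7, 5, 1, 4, 0, 6, 3, 2]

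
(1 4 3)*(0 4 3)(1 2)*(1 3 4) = (0 1 4)(2 3)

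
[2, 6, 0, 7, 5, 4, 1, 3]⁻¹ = [2, 6, 0, 7, 5, 4, 1, 3]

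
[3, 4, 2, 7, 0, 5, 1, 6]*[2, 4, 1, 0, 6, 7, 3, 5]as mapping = [0→0, 1→6, 2→1, 3→5, 4→2, 5→7, 6→4, 7→3]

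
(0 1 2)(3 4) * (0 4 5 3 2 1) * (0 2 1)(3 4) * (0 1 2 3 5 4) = (0 3 4 2 5)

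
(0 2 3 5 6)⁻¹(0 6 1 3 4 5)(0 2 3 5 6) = (0 1 5 4 6 2)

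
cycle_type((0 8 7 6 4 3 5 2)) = 8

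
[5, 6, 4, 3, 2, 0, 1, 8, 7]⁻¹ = [5, 6, 4, 3, 2, 0, 1, 8, 7]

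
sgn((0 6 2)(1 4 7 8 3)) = 1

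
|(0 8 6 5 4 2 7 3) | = 8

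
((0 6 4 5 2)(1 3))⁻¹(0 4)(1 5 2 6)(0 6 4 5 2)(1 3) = (0 4 3 2)(5 6)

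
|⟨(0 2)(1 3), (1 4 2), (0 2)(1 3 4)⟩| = 120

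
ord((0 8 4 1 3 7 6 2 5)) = 9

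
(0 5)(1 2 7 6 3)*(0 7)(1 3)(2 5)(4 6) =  (0 2)(1 5 7 4 6)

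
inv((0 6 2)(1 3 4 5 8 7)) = (0 2 6)(1 7 8 5 4 3)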